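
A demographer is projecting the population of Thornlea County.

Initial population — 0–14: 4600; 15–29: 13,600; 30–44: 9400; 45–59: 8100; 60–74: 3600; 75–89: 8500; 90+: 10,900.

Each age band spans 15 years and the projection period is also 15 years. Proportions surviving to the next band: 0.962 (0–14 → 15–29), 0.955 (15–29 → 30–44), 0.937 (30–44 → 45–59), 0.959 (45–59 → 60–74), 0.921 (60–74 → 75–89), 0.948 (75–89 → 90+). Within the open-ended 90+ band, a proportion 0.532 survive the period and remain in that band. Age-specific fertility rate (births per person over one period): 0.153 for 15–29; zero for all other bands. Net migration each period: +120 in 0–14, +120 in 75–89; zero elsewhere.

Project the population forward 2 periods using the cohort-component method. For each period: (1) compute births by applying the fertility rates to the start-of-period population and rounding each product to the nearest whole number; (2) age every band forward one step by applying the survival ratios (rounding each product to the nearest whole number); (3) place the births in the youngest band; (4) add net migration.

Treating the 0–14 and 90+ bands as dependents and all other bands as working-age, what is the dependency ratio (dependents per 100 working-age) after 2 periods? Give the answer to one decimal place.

Period 1.
Births: 13600 * 0.153 = 2081
15–29: 4600 * 0.962 = 4425
30–44: 13600 * 0.955 = 12988
45–59: 9400 * 0.937 = 8808
60–74: 8100 * 0.959 = 7768
75–89: 3600 * 0.921 = 3316
90+: 8500 * 0.948 + 10900 * 0.532 = 8058 + 5799 = 13857
Net migration: 0–14 + 120 → 2201; 75–89 + 120 → 3436
→ [2201, 4425, 12988, 8808, 7768, 3436, 13857]
Period 2.
Births: 4425 * 0.153 = 677
15–29: 2201 * 0.962 = 2117
30–44: 4425 * 0.955 = 4226
45–59: 12988 * 0.937 = 12170
60–74: 8808 * 0.959 = 8447
75–89: 7768 * 0.921 = 7154
90+: 3436 * 0.948 + 13857 * 0.532 = 3257 + 7372 = 10629
Net migration: 0–14 + 120 → 797; 75–89 + 120 → 7274
→ [797, 2117, 4226, 12170, 8447, 7274, 10629]
Dependents (band 0–14 + band 90+) = 797 + 10629 = 11426; working-age = 34234; ratio = 11426/34234 × 100 = 33.4

33.4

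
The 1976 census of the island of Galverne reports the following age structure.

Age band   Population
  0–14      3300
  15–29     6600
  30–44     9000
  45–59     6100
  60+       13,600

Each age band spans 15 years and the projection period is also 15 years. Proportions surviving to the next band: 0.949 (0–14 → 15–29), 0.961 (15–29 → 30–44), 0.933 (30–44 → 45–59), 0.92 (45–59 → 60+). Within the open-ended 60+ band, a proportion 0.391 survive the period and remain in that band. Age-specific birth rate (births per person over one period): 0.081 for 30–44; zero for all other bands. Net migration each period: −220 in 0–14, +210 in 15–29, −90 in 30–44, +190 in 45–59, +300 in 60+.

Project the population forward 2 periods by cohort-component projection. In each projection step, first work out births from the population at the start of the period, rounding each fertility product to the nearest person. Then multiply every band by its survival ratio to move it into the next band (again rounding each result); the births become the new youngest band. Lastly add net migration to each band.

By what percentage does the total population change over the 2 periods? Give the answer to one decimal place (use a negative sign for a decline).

Numbering the bands 1..5 from youngest to oldest:
Period 1:
Births: 9000 × 0.081 = 729
Band 2: 3300 × 0.949 = 3132
Band 3: 6600 × 0.961 = 6343
Band 4: 9000 × 0.933 = 8397
Band 5: 6100 × 0.92 + 13600 × 0.391 = 5612 + 5318 = 10930
Net migration: Band 1 − 220 → 509; Band 2 + 210 → 3342; Band 3 − 90 → 6253; Band 4 + 190 → 8587; Band 5 + 300 → 11230
End of period: [509, 3342, 6253, 8587, 11230]
Period 2:
Births: 6253 × 0.081 = 506
Band 2: 509 × 0.949 = 483
Band 3: 3342 × 0.961 = 3212
Band 4: 6253 × 0.933 = 5834
Band 5: 8587 × 0.92 + 11230 × 0.391 = 7900 + 4391 = 12291
Net migration: Band 1 − 220 → 286; Band 2 + 210 → 693; Band 3 − 90 → 3122; Band 4 + 190 → 6024; Band 5 + 300 → 12591
End of period: [286, 693, 3122, 6024, 12591]
Total: 38600 → 22716; change = -15884; percentage change = -41.2%

-41.2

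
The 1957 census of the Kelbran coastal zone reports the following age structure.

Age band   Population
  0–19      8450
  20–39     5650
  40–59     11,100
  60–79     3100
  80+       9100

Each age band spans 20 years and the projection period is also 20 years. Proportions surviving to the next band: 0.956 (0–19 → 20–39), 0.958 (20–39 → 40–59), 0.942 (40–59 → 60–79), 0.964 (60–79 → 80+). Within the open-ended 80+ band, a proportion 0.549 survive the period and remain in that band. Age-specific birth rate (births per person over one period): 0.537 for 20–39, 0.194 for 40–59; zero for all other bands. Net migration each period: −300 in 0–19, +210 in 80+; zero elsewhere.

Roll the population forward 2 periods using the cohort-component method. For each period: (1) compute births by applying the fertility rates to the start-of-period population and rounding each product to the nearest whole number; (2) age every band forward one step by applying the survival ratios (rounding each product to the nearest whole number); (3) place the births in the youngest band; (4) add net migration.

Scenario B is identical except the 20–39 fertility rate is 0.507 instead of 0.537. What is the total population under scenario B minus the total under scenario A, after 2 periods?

-404

Numbering the groups 1..5 from youngest to oldest:
— Period 1 —
Births: 5650 * 0.537 = 3034, 11100 * 0.194 = 2153 → 5187
Group 2: 8450 * 0.956 = 8078
Group 3: 5650 * 0.958 = 5413
Group 4: 11100 * 0.942 = 10456
Group 5: 3100 * 0.964 + 9100 * 0.549 = 2988 + 4996 = 7984
Net migration: Group 1 − 300 → 4887; Group 5 + 210 → 8194
Giving 4887 / 8078 / 5413 / 10456 / 8194.
— Period 2 —
Births: 8078 * 0.537 = 4338, 5413 * 0.194 = 1050 → 5388
Group 2: 4887 * 0.956 = 4672
Group 3: 8078 * 0.958 = 7739
Group 4: 5413 * 0.942 = 5099
Group 5: 10456 * 0.964 + 8194 * 0.549 = 10080 + 4499 = 14579
Net migration: Group 1 − 300 → 5088; Group 5 + 210 → 14789
Giving 5088 / 4672 / 7739 / 5099 / 14789.
Scenario A total after 2 periods: 37387
Scenario B projection —
— Period 1 —
Births: 5650 * 0.507 = 2865, 11100 * 0.194 = 2153 → 5018
Group 2: 8450 * 0.956 = 8078
Group 3: 5650 * 0.958 = 5413
Group 4: 11100 * 0.942 = 10456
Group 5: 3100 * 0.964 + 9100 * 0.549 = 2988 + 4996 = 7984
Net migration: Group 1 − 300 → 4718; Group 5 + 210 → 8194
Giving 4718 / 8078 / 5413 / 10456 / 8194.
— Period 2 —
Births: 8078 * 0.507 = 4096, 5413 * 0.194 = 1050 → 5146
Group 2: 4718 * 0.956 = 4510
Group 3: 8078 * 0.958 = 7739
Group 4: 5413 * 0.942 = 5099
Group 5: 10456 * 0.964 + 8194 * 0.549 = 10080 + 4499 = 14579
Net migration: Group 1 − 300 → 4846; Group 5 + 210 → 14789
Giving 4846 / 4510 / 7739 / 5099 / 14789.
Scenario B total after 2 periods: 36983
Difference B − A = 36983 − 37387 = -404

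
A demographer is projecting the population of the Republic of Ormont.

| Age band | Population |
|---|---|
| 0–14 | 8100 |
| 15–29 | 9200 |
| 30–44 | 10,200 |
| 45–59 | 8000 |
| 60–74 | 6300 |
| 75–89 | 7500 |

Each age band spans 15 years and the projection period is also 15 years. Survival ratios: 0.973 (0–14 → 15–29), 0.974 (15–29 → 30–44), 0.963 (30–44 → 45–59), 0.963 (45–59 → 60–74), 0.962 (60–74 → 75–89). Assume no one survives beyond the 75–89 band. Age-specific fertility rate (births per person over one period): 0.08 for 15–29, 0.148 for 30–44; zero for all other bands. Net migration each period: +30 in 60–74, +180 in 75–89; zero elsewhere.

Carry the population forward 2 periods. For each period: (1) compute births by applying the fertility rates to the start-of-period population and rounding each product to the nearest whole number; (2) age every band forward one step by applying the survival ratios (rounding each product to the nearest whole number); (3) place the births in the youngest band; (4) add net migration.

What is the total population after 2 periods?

37556

[period 1]
Births: 9200 × 0.08 = 736  |  10200 × 0.148 = 1510 → total 2246
15–29: 8100 × 0.973 = 7881
30–44: 9200 × 0.974 = 8961
45–59: 10200 × 0.963 = 9823
60–74: 8000 × 0.963 = 7704
75–89: 6300 × 0.962 = 6061
Net migration: 60–74 + 30 → 7734; 75–89 + 180 → 6241
→ [2246, 7881, 8961, 9823, 7734, 6241]
[period 2]
Births: 7881 × 0.08 = 630  |  8961 × 0.148 = 1326 → total 1956
15–29: 2246 × 0.973 = 2185
30–44: 7881 × 0.974 = 7676
45–59: 8961 × 0.963 = 8629
60–74: 9823 × 0.963 = 9460
75–89: 7734 × 0.962 = 7440
Net migration: 60–74 + 30 → 9490; 75–89 + 180 → 7620
→ [1956, 2185, 7676, 8629, 9490, 7620]
Total after period 2: 1956 + 2185 + 7676 + 8629 + 9490 + 7620 = 37556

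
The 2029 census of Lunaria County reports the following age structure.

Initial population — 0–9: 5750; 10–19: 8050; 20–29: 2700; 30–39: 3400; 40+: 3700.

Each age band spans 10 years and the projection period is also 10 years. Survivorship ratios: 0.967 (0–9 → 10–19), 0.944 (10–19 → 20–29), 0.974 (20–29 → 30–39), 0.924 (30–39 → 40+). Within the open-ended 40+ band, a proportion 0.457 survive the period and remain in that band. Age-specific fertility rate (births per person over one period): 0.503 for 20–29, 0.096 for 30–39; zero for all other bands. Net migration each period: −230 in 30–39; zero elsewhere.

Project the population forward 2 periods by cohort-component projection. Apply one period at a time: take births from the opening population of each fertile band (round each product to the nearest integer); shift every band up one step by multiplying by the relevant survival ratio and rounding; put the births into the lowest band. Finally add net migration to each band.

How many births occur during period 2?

4052

Period 1:
Births: 2700 × 0.503 = 1358 ; 3400 × 0.096 = 326 ⇒ total 1684
10–19: 5750 × 0.967 = 5560
20–29: 8050 × 0.944 = 7599
30–39: 2700 × 0.974 = 2630
40+: 3400 × 0.924 + 3700 × 0.457 = 3142 + 1691 = 4833
Net migration: 30–39 − 230 → 2400
Giving 1684 / 5560 / 7599 / 2400 / 4833.
Period 2:
Births: 7599 × 0.503 = 3822 ; 2400 × 0.096 = 230 ⇒ total 4052
10–19: 1684 × 0.967 = 1628
20–29: 5560 × 0.944 = 5249
30–39: 7599 × 0.974 = 7401
40+: 2400 × 0.924 + 4833 × 0.457 = 2218 + 2209 = 4427
Net migration: 30–39 − 230 → 7171
Giving 4052 / 1628 / 5249 / 7171 / 4427.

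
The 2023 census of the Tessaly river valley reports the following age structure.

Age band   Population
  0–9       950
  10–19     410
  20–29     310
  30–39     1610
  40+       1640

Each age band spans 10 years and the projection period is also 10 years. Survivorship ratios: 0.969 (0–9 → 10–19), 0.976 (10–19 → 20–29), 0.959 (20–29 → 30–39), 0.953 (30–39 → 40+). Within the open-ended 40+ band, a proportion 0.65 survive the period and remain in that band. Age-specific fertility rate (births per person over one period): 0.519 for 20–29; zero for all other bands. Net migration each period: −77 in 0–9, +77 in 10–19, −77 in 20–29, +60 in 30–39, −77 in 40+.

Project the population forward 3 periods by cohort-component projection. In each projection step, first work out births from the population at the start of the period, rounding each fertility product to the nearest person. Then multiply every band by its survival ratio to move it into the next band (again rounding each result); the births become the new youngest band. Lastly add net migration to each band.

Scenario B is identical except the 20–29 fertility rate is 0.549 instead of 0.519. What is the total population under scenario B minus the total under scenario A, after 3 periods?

Let group 1 be 0–9 through group 5 = 40+.
After projecting period 1:
Births: 310 × 0.519 = 161
Group 2: 950 × 0.969 = 921
Group 3: 410 × 0.976 = 400
Group 4: 310 × 0.959 = 297
Group 5: 1610 × 0.953 + 1640 × 0.65 = 1534 + 1066 = 2600
Net migration: Group 1 − 77 → 84; Group 2 + 77 → 998; Group 3 − 77 → 323; Group 4 + 60 → 357; Group 5 − 77 → 2523
End of period: [84, 998, 323, 357, 2523]
After projecting period 2:
Births: 323 × 0.519 = 168
Group 2: 84 × 0.969 = 81
Group 3: 998 × 0.976 = 974
Group 4: 323 × 0.959 = 310
Group 5: 357 × 0.953 + 2523 × 0.65 = 340 + 1640 = 1980
Net migration: Group 1 − 77 → 91; Group 2 + 77 → 158; Group 3 − 77 → 897; Group 4 + 60 → 370; Group 5 − 77 → 1903
End of period: [91, 158, 897, 370, 1903]
After projecting period 3:
Births: 897 × 0.519 = 466
Group 2: 91 × 0.969 = 88
Group 3: 158 × 0.976 = 154
Group 4: 897 × 0.959 = 860
Group 5: 370 × 0.953 + 1903 × 0.65 = 353 + 1237 = 1590
Net migration: Group 1 − 77 → 389; Group 2 + 77 → 165; Group 3 − 77 → 77; Group 4 + 60 → 920; Group 5 − 77 → 1513
End of period: [389, 165, 77, 920, 1513]
Scenario A total after 3 periods: 3064
Scenario B projection —
After projecting period 1:
Births: 310 × 0.549 = 170
Group 2: 950 × 0.969 = 921
Group 3: 410 × 0.976 = 400
Group 4: 310 × 0.959 = 297
Group 5: 1610 × 0.953 + 1640 × 0.65 = 1534 + 1066 = 2600
Net migration: Group 1 − 77 → 93; Group 2 + 77 → 998; Group 3 − 77 → 323; Group 4 + 60 → 357; Group 5 − 77 → 2523
End of period: [93, 998, 323, 357, 2523]
After projecting period 2:
Births: 323 × 0.549 = 177
Group 2: 93 × 0.969 = 90
Group 3: 998 × 0.976 = 974
Group 4: 323 × 0.959 = 310
Group 5: 357 × 0.953 + 2523 × 0.65 = 340 + 1640 = 1980
Net migration: Group 1 − 77 → 100; Group 2 + 77 → 167; Group 3 − 77 → 897; Group 4 + 60 → 370; Group 5 − 77 → 1903
End of period: [100, 167, 897, 370, 1903]
After projecting period 3:
Births: 897 × 0.549 = 492
Group 2: 100 × 0.969 = 97
Group 3: 167 × 0.976 = 163
Group 4: 897 × 0.959 = 860
Group 5: 370 × 0.953 + 1903 × 0.65 = 353 + 1237 = 1590
Net migration: Group 1 − 77 → 415; Group 2 + 77 → 174; Group 3 − 77 → 86; Group 4 + 60 → 920; Group 5 − 77 → 1513
End of period: [415, 174, 86, 920, 1513]
Scenario B total after 3 periods: 3108
Difference B − A = 3108 − 3064 = 44

44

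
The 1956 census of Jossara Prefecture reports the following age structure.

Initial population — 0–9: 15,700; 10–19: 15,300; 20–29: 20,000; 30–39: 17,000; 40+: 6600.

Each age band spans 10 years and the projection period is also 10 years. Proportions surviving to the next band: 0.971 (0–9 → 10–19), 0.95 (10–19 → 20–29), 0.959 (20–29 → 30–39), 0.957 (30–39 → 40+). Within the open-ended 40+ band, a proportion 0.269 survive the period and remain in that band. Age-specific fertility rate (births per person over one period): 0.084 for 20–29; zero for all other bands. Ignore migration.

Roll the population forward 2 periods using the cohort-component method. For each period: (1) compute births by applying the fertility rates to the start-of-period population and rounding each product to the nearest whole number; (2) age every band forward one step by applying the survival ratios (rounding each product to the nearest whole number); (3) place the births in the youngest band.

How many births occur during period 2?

1221

— Period 1 —
Births: 20000 * 0.084 = 1680
10–19: 15700 * 0.971 = 15245
20–29: 15300 * 0.95 = 14535
30–39: 20000 * 0.959 = 19180
40+: 17000 * 0.957 + 6600 * 0.269 = 16269 + 1775 = 18044
Giving 1680 / 15245 / 14535 / 19180 / 18044.
— Period 2 —
Births: 14535 * 0.084 = 1221
10–19: 1680 * 0.971 = 1631
20–29: 15245 * 0.95 = 14483
30–39: 14535 * 0.959 = 13939
40+: 19180 * 0.957 + 18044 * 0.269 = 18355 + 4854 = 23209
Giving 1221 / 1631 / 14483 / 13939 / 23209.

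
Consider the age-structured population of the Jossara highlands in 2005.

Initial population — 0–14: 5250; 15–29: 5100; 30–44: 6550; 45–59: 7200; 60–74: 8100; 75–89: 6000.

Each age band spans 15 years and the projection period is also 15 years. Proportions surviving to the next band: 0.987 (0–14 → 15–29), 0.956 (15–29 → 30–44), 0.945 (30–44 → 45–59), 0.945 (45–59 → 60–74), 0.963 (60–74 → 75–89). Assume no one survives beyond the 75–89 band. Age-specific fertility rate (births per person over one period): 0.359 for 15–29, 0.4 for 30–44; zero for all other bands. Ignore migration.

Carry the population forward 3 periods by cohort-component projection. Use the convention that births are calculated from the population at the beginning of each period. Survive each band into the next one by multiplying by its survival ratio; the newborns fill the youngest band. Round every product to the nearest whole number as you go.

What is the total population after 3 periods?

Numbering the bands 1..6 from youngest to oldest:
[period 1]
Births: 5100 × 0.359 = 1831  |  6550 × 0.4 = 2620 → total 4451
Band 2: 5250 × 0.987 = 5182
Band 3: 5100 × 0.956 = 4876
Band 4: 6550 × 0.945 = 6190
Band 5: 7200 × 0.945 = 6804
Band 6: 8100 × 0.963 = 7800
Giving 4451 / 5182 / 4876 / 6190 / 6804 / 7800.
[period 2]
Births: 5182 × 0.359 = 1860  |  4876 × 0.4 = 1950 → total 3810
Band 2: 4451 × 0.987 = 4393
Band 3: 5182 × 0.956 = 4954
Band 4: 4876 × 0.945 = 4608
Band 5: 6190 × 0.945 = 5850
Band 6: 6804 × 0.963 = 6552
Giving 3810 / 4393 / 4954 / 4608 / 5850 / 6552.
[period 3]
Births: 4393 × 0.359 = 1577  |  4954 × 0.4 = 1982 → total 3559
Band 2: 3810 × 0.987 = 3760
Band 3: 4393 × 0.956 = 4200
Band 4: 4954 × 0.945 = 4682
Band 5: 4608 × 0.945 = 4355
Band 6: 5850 × 0.963 = 5634
Giving 3559 / 3760 / 4200 / 4682 / 4355 / 5634.
Total after period 3: 3559 + 3760 + 4200 + 4682 + 4355 + 5634 = 26190

26190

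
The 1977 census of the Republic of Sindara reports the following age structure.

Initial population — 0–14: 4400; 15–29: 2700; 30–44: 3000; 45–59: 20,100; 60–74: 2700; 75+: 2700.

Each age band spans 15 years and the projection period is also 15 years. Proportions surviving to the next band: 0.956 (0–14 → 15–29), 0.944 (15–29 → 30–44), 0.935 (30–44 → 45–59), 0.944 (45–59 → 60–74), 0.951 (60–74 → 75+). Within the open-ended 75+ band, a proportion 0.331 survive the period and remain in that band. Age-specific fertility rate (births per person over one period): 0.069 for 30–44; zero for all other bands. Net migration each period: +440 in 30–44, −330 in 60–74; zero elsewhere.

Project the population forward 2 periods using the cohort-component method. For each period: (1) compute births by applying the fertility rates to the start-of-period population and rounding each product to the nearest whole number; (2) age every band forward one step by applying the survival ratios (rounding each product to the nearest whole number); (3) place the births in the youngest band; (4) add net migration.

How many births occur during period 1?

— Period 1 —
Births: 3000 * 0.069 = 207
15–29: 4400 * 0.956 = 4206
30–44: 2700 * 0.944 = 2549
45–59: 3000 * 0.935 = 2805
60–74: 20100 * 0.944 = 18974
75+: 2700 * 0.951 + 2700 * 0.331 = 2568 + 894 = 3462
Net migration: 30–44 + 440 → 2989; 60–74 − 330 → 18644
Giving 207 / 4206 / 2989 / 2805 / 18644 / 3462.

207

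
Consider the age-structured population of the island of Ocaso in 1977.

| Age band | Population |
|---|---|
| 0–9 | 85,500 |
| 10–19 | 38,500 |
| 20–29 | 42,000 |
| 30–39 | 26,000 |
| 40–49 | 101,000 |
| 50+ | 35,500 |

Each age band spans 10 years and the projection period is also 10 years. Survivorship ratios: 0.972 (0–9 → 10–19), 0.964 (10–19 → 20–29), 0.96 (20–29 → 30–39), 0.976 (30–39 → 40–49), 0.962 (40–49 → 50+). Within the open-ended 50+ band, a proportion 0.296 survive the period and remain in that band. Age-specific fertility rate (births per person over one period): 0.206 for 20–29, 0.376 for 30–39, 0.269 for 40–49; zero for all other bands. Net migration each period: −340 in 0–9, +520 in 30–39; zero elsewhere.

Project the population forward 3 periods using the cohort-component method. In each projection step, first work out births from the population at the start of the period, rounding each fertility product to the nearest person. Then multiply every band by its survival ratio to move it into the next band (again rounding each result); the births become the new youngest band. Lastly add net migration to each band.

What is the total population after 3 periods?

279258

Let band 1 be 0–9 through band 6 = 50+.
[period 1]
Births: 42000 × 0.206 = 8652 ; 26000 × 0.376 = 9776 ; 101000 × 0.269 = 27169 → 45597
Band 2: 85500 × 0.972 = 83106
Band 3: 38500 × 0.964 = 37114
Band 4: 42000 × 0.96 = 40320
Band 5: 26000 × 0.976 = 25376
Band 6: 101000 × 0.962 + 35500 × 0.296 = 97162 + 10508 = 107670
Net migration: Band 1 − 340 → 45257; Band 4 + 520 → 40840
Population now: 0–9=45257, 10–19=83106, 20–29=37114, 30–39=40840, 40–49=25376, 50+=107670
[period 2]
Births: 37114 × 0.206 = 7645 ; 40840 × 0.376 = 15356 ; 25376 × 0.269 = 6826 → 29827
Band 2: 45257 × 0.972 = 43990
Band 3: 83106 × 0.964 = 80114
Band 4: 37114 × 0.96 = 35629
Band 5: 40840 × 0.976 = 39860
Band 6: 25376 × 0.962 + 107670 × 0.296 = 24412 + 31870 = 56282
Net migration: Band 1 − 340 → 29487; Band 4 + 520 → 36149
Population now: 0–9=29487, 10–19=43990, 20–29=80114, 30–39=36149, 40–49=39860, 50+=56282
[period 3]
Births: 80114 × 0.206 = 16503 ; 36149 × 0.376 = 13592 ; 39860 × 0.269 = 10722 → 40817
Band 2: 29487 × 0.972 = 28661
Band 3: 43990 × 0.964 = 42406
Band 4: 80114 × 0.96 = 76909
Band 5: 36149 × 0.976 = 35281
Band 6: 39860 × 0.962 + 56282 × 0.296 = 38345 + 16659 = 55004
Net migration: Band 1 − 340 → 40477; Band 4 + 520 → 77429
Population now: 0–9=40477, 10–19=28661, 20–29=42406, 30–39=77429, 40–49=35281, 50+=55004
Total after period 3: 40477 + 28661 + 42406 + 77429 + 35281 + 55004 = 279258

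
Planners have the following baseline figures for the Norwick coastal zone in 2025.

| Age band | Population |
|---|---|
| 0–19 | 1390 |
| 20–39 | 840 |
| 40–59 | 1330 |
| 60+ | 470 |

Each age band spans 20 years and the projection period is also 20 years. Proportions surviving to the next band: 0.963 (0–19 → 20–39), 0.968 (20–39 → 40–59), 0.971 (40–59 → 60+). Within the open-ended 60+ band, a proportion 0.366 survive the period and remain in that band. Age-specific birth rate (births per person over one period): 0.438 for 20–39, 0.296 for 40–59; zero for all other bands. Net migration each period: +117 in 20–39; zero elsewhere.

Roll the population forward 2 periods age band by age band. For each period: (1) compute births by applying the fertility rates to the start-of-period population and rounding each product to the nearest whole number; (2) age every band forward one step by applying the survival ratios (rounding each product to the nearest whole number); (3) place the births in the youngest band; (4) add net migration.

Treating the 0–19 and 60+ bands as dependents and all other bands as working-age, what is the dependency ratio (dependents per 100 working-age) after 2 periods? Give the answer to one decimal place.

Numbering the bands 1..4 from youngest to oldest:
Period 1:
Births: 840 × 0.438 = 368, 1330 × 0.296 = 394 ⇒ total 762
Band 2: 1390 × 0.963 = 1339
Band 3: 840 × 0.968 = 813
Band 4: 1330 × 0.971 + 470 × 0.366 = 1291 + 172 = 1463
Net migration: Band 2 + 117 → 1456
→ [762, 1456, 813, 1463]
Period 2:
Births: 1456 × 0.438 = 638, 813 × 0.296 = 241 ⇒ total 879
Band 2: 762 × 0.963 = 734
Band 3: 1456 × 0.968 = 1409
Band 4: 813 × 0.971 + 1463 × 0.366 = 789 + 535 = 1324
Net migration: Band 2 + 117 → 851
→ [879, 851, 1409, 1324]
Dependents (band 0–19 + band 60+) = 879 + 1324 = 2203; working-age = 2260; ratio = 2203/2260 × 100 = 97.5

97.5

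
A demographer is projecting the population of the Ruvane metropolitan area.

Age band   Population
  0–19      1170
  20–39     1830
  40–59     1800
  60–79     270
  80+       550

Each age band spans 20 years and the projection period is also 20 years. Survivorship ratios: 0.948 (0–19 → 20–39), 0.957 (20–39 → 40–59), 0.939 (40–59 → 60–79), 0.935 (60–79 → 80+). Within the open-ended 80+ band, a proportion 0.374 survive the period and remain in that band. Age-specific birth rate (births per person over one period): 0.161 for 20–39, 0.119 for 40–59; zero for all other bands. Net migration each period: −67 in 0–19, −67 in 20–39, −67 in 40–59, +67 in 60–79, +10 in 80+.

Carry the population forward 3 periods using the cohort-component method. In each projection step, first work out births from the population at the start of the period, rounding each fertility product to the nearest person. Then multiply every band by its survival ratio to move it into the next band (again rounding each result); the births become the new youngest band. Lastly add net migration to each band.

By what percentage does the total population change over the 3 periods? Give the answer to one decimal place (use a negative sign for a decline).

-33.0

Let band 1 be 0–19 through band 5 = 80+.
Period 1.
Births: 1830 × 0.161 = 295, 1800 × 0.119 = 214 → 509
Band 2: 1170 × 0.948 = 1109
Band 3: 1830 × 0.957 = 1751
Band 4: 1800 × 0.939 = 1690
Band 5: 270 × 0.935 + 550 × 0.374 = 252 + 206 = 458
Net migration: Band 1 − 67 → 442; Band 2 − 67 → 1042; Band 3 − 67 → 1684; Band 4 + 67 → 1757; Band 5 + 10 → 468
→ [442, 1042, 1684, 1757, 468]
Period 2.
Births: 1042 × 0.161 = 168, 1684 × 0.119 = 200 → 368
Band 2: 442 × 0.948 = 419
Band 3: 1042 × 0.957 = 997
Band 4: 1684 × 0.939 = 1581
Band 5: 1757 × 0.935 + 468 × 0.374 = 1643 + 175 = 1818
Net migration: Band 1 − 67 → 301; Band 2 − 67 → 352; Band 3 − 67 → 930; Band 4 + 67 → 1648; Band 5 + 10 → 1828
→ [301, 352, 930, 1648, 1828]
Period 3.
Births: 352 × 0.161 = 57, 930 × 0.119 = 111 → 168
Band 2: 301 × 0.948 = 285
Band 3: 352 × 0.957 = 337
Band 4: 930 × 0.939 = 873
Band 5: 1648 × 0.935 + 1828 × 0.374 = 1541 + 684 = 2225
Net migration: Band 1 − 67 → 101; Band 2 − 67 → 218; Band 3 − 67 → 270; Band 4 + 67 → 940; Band 5 + 10 → 2235
→ [101, 218, 270, 940, 2235]
Total: 5620 → 3764; change = -1856; percentage change = -33.0%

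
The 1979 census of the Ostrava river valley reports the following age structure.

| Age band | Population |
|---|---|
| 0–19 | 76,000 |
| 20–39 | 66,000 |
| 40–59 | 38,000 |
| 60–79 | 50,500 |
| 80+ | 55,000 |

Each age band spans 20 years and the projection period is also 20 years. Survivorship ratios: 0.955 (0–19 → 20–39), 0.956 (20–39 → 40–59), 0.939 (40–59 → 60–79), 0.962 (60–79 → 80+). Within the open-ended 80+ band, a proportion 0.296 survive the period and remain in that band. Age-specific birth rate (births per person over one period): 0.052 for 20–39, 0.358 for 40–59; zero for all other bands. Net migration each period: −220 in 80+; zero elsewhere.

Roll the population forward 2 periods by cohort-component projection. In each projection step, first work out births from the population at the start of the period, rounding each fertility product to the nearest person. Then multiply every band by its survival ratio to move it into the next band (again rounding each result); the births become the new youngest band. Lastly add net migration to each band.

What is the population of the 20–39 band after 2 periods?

Period 1.
Births: 66000 * 0.052 = 3432  |  38000 * 0.358 = 13604 → total 17036
20–39: 76000 * 0.955 = 72580
40–59: 66000 * 0.956 = 63096
60–79: 38000 * 0.939 = 35682
80+: 50500 * 0.962 + 55000 * 0.296 = 48581 + 16280 = 64861
Net migration: 80+ − 220 → 64641
→ [17036, 72580, 63096, 35682, 64641]
Period 2.
Births: 72580 * 0.052 = 3774  |  63096 * 0.358 = 22588 → total 26362
20–39: 17036 * 0.955 = 16269
40–59: 72580 * 0.956 = 69386
60–79: 63096 * 0.939 = 59247
80+: 35682 * 0.962 + 64641 * 0.296 = 34326 + 19134 = 53460
Net migration: 80+ − 220 → 53240
→ [26362, 16269, 69386, 59247, 53240]

16269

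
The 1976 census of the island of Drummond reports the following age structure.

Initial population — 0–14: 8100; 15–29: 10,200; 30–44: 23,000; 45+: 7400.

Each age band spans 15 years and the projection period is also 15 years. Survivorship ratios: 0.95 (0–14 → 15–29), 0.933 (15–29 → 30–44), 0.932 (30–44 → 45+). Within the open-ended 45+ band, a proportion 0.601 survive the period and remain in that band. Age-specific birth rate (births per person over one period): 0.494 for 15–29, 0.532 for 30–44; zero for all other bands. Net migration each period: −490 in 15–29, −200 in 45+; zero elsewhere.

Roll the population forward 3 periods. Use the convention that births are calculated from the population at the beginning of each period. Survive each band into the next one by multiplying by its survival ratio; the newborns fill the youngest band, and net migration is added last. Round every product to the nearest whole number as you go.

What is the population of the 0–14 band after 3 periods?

Numbering the groups 1..4 from youngest to oldest:
Period 1.
Births: 10200 × 0.494 = 5039, 23000 × 0.532 = 12236 — total 17275
Group 2: 8100 × 0.95 = 7695
Group 3: 10200 × 0.933 = 9517
Group 4: 23000 × 0.932 + 7400 × 0.601 = 21436 + 4447 = 25883
Net migration: Group 2 − 490 → 7205; Group 4 − 200 → 25683
End of period: [17275, 7205, 9517, 25683]
Period 2.
Births: 7205 × 0.494 = 3559, 9517 × 0.532 = 5063 — total 8622
Group 2: 17275 × 0.95 = 16411
Group 3: 7205 × 0.933 = 6722
Group 4: 9517 × 0.932 + 25683 × 0.601 = 8870 + 15435 = 24305
Net migration: Group 2 − 490 → 15921; Group 4 − 200 → 24105
End of period: [8622, 15921, 6722, 24105]
Period 3.
Births: 15921 × 0.494 = 7865, 6722 × 0.532 = 3576 — total 11441
Group 2: 8622 × 0.95 = 8191
Group 3: 15921 × 0.933 = 14854
Group 4: 6722 × 0.932 + 24105 × 0.601 = 6265 + 14487 = 20752
Net migration: Group 2 − 490 → 7701; Group 4 − 200 → 20552
End of period: [11441, 7701, 14854, 20552]

11441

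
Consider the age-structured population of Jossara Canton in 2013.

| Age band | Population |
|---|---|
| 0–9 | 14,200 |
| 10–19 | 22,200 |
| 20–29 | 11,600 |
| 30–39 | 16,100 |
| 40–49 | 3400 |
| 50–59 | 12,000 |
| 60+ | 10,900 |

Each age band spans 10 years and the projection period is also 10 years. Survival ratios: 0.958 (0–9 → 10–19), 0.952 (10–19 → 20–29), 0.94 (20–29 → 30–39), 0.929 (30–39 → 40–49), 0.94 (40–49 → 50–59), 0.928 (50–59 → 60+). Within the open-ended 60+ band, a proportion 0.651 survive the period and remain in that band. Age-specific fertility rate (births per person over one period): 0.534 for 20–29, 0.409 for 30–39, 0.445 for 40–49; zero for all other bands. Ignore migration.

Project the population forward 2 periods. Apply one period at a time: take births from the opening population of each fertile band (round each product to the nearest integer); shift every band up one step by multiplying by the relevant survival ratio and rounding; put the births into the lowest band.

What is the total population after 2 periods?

Call the bands 1 to 7, youngest first.
Period 1.
Births: 11600 × 0.534 = 6194, 16100 × 0.409 = 6585, 3400 × 0.445 = 1513 → 14292
Band 2: 14200 × 0.958 = 13604
Band 3: 22200 × 0.952 = 21134
Band 4: 11600 × 0.94 = 10904
Band 5: 16100 × 0.929 = 14957
Band 6: 3400 × 0.94 = 3196
Band 7: 12000 × 0.928 + 10900 × 0.651 = 11136 + 7096 = 18232
Population now: 0–9=14292, 10–19=13604, 20–29=21134, 30–39=10904, 40–49=14957, 50–59=3196, 60+=18232
Period 2.
Births: 21134 × 0.534 = 11286, 10904 × 0.409 = 4460, 14957 × 0.445 = 6656 → 22402
Band 2: 14292 × 0.958 = 13692
Band 3: 13604 × 0.952 = 12951
Band 4: 21134 × 0.94 = 19866
Band 5: 10904 × 0.929 = 10130
Band 6: 14957 × 0.94 = 14060
Band 7: 3196 × 0.928 + 18232 × 0.651 = 2966 + 11869 = 14835
Population now: 0–9=22402, 10–19=13692, 20–29=12951, 30–39=19866, 40–49=10130, 50–59=14060, 60+=14835
Total after period 2: 22402 + 13692 + 12951 + 19866 + 10130 + 14060 + 14835 = 107936

107936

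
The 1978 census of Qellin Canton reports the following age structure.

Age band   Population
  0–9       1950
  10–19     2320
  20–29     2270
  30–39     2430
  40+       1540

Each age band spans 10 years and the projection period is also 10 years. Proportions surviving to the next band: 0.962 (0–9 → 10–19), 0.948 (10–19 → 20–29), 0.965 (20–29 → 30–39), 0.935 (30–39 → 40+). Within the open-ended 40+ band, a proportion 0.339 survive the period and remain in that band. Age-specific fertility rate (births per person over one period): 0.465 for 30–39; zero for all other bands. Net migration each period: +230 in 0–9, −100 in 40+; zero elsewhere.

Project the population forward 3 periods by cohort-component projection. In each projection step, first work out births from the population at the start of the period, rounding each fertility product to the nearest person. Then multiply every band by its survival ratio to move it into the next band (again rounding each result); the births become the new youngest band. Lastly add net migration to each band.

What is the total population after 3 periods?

8229

Let band 1 be 0–9 through band 5 = 40+.
Period 1.
Births: 2430 × 0.465 = 1130
Band 2: 1950 × 0.962 = 1876
Band 3: 2320 × 0.948 = 2199
Band 4: 2270 × 0.965 = 2191
Band 5: 2430 × 0.935 + 1540 × 0.339 = 2272 + 522 = 2794
Net migration: Band 1 + 230 → 1360; Band 5 − 100 → 2694
→ [1360, 1876, 2199, 2191, 2694]
Period 2.
Births: 2191 × 0.465 = 1019
Band 2: 1360 × 0.962 = 1308
Band 3: 1876 × 0.948 = 1778
Band 4: 2199 × 0.965 = 2122
Band 5: 2191 × 0.935 + 2694 × 0.339 = 2049 + 913 = 2962
Net migration: Band 1 + 230 → 1249; Band 5 − 100 → 2862
→ [1249, 1308, 1778, 2122, 2862]
Period 3.
Births: 2122 × 0.465 = 987
Band 2: 1249 × 0.962 = 1202
Band 3: 1308 × 0.948 = 1240
Band 4: 1778 × 0.965 = 1716
Band 5: 2122 × 0.935 + 2862 × 0.339 = 1984 + 970 = 2954
Net migration: Band 1 + 230 → 1217; Band 5 − 100 → 2854
→ [1217, 1202, 1240, 1716, 2854]
Total after period 3: 1217 + 1202 + 1240 + 1716 + 2854 = 8229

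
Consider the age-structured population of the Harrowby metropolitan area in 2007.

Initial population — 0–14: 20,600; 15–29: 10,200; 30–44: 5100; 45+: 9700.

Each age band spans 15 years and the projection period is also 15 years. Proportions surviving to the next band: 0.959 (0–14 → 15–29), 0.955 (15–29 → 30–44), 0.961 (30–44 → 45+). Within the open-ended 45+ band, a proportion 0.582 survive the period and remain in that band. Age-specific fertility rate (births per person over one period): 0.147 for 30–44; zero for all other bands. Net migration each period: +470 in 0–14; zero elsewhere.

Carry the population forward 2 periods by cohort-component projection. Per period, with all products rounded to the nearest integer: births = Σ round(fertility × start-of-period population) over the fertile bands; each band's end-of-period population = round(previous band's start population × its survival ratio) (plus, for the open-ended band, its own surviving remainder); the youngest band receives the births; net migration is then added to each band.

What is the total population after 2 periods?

37437

Let band 1 be 0–14 through band 4 = 45+.
— Period 1 —
Births: 5100 × 0.147 = 750
Band 2: 20600 × 0.959 = 19755
Band 3: 10200 × 0.955 = 9741
Band 4: 5100 × 0.961 + 9700 × 0.582 = 4901 + 5645 = 10546
Net migration: Band 1 + 470 → 1220
Giving 1220 / 19755 / 9741 / 10546.
— Period 2 —
Births: 9741 × 0.147 = 1432
Band 2: 1220 × 0.959 = 1170
Band 3: 19755 × 0.955 = 18866
Band 4: 9741 × 0.961 + 10546 × 0.582 = 9361 + 6138 = 15499
Net migration: Band 1 + 470 → 1902
Giving 1902 / 1170 / 18866 / 15499.
Total after period 2: 1902 + 1170 + 18866 + 15499 = 37437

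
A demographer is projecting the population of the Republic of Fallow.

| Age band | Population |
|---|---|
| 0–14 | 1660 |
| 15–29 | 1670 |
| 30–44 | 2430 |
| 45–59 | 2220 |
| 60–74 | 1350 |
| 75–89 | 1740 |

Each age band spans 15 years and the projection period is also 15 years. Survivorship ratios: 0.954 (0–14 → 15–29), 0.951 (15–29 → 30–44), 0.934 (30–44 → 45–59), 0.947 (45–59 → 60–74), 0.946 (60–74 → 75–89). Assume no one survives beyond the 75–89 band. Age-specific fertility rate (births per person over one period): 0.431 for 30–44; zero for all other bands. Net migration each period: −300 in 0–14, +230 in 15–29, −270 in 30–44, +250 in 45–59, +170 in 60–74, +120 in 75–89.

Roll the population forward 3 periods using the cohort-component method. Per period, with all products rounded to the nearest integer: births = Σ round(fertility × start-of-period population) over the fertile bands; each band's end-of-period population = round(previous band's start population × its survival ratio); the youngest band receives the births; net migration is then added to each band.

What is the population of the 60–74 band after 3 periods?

1573

Call the groups 1 to 6, youngest first.
After projecting period 1:
Births: 2430 × 0.431 = 1047
Group 2: 1660 × 0.954 = 1584
Group 3: 1670 × 0.951 = 1588
Group 4: 2430 × 0.934 = 2270
Group 5: 2220 × 0.947 = 2102
Group 6: 1350 × 0.946 = 1277
Net migration: Group 1 − 300 → 747; Group 2 + 230 → 1814; Group 3 − 270 → 1318; Group 4 + 250 → 2520; Group 5 + 170 → 2272; Group 6 + 120 → 1397
End of period: [747, 1814, 1318, 2520, 2272, 1397]
After projecting period 2:
Births: 1318 × 0.431 = 568
Group 2: 747 × 0.954 = 713
Group 3: 1814 × 0.951 = 1725
Group 4: 1318 × 0.934 = 1231
Group 5: 2520 × 0.947 = 2386
Group 6: 2272 × 0.946 = 2149
Net migration: Group 1 − 300 → 268; Group 2 + 230 → 943; Group 3 − 270 → 1455; Group 4 + 250 → 1481; Group 5 + 170 → 2556; Group 6 + 120 → 2269
End of period: [268, 943, 1455, 1481, 2556, 2269]
After projecting period 3:
Births: 1455 × 0.431 = 627
Group 2: 268 × 0.954 = 256
Group 3: 943 × 0.951 = 897
Group 4: 1455 × 0.934 = 1359
Group 5: 1481 × 0.947 = 1403
Group 6: 2556 × 0.946 = 2418
Net migration: Group 1 − 300 → 327; Group 2 + 230 → 486; Group 3 − 270 → 627; Group 4 + 250 → 1609; Group 5 + 170 → 1573; Group 6 + 120 → 2538
End of period: [327, 486, 627, 1609, 1573, 2538]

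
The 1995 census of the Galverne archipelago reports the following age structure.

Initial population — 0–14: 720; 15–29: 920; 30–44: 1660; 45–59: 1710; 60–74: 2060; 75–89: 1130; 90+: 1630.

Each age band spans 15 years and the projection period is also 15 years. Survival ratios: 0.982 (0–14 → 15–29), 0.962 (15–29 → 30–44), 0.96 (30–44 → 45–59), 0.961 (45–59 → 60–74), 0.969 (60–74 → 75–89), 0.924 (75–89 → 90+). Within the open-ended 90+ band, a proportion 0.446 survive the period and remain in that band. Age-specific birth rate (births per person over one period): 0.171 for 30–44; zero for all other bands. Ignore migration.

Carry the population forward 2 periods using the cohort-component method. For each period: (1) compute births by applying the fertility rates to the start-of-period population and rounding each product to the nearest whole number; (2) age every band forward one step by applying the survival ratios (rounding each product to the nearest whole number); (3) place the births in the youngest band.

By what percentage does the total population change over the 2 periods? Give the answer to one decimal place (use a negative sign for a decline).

Numbering the bands 1..7 from youngest to oldest:
After projecting period 1:
Births: 1660 × 0.171 = 284
Band 2: 720 × 0.982 = 707
Band 3: 920 × 0.962 = 885
Band 4: 1660 × 0.96 = 1594
Band 5: 1710 × 0.961 = 1643
Band 6: 2060 × 0.969 = 1996
Band 7: 1130 × 0.924 + 1630 × 0.446 = 1044 + 727 = 1771
→ [284, 707, 885, 1594, 1643, 1996, 1771]
After projecting period 2:
Births: 885 × 0.171 = 151
Band 2: 284 × 0.982 = 279
Band 3: 707 × 0.962 = 680
Band 4: 885 × 0.96 = 850
Band 5: 1594 × 0.961 = 1532
Band 6: 1643 × 0.969 = 1592
Band 7: 1996 × 0.924 + 1771 × 0.446 = 1844 + 790 = 2634
→ [151, 279, 680, 850, 1532, 1592, 2634]
Total: 9830 → 7718; change = -2112; percentage change = -21.5%

-21.5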